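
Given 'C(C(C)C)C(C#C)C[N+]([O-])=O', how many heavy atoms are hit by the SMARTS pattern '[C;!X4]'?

The query [C;!X4] means: aliphatic carbon that does not have four total connections.
Check the 11 heavy atoms by environment: 6× C (X4) → no; 2× C (X2) → match; 1× N (charge +1, X3) → no; 1× O (charge -1, X1) → no; 1× O (X1) → no.
That gives 2 matching atoms.

2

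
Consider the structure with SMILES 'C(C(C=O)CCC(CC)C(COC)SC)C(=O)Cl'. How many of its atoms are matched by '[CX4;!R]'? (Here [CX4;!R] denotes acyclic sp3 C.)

11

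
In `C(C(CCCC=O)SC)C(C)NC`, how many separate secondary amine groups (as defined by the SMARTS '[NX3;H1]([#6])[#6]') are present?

1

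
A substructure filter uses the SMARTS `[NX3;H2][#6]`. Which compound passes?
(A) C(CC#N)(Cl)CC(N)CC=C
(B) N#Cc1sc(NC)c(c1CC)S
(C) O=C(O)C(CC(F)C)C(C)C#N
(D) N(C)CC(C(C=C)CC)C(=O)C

[NX3;H2][#6] describes a trivalent nitrogen with two H attached to carbon (a primary amine).
(A) contains a primary amino group (-NH2), which satisfies every atom and bond constraint.
(B) has an N-methylamino group (-NHCH3) but the nitrogen bears two carbons and only one H (H1), not H2.
(C) has a nitrile (-C#N) but the nitrogen is NX1 (triple-bonded), not NX3 with two H.
(D) has an N-methylamino group (-NHCH3) but the nitrogen bears two carbons and only one H (H1), not H2.
So the answer is (A).

A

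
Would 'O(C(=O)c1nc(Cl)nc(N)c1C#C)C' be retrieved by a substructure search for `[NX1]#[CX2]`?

No

The pattern [NX1]#[CX2] describes a nitrogen triple-bonded to a two-connected carbon — a nitrile.
The closest candidate here is a primary amino group (-NH2), but the nitrogen is NX3 (three connections), not NX1 triple-bonded. No other fragment satisfies the full query, so there is no match.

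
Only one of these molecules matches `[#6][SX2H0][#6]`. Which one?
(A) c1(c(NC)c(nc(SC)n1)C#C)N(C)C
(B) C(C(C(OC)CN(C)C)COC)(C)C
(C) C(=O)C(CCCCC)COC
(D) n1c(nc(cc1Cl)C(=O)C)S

A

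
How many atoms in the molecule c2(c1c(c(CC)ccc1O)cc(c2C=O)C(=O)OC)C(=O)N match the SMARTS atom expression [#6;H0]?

9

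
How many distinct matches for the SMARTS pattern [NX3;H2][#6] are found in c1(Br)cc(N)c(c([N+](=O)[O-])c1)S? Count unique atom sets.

[NX3;H2][#6] is the SMARTS for a primary amine: a trivalent nitrogen with two H attached to carbon.
Exactly one fragment in the molecule meets all constraints, giving 1 match.

1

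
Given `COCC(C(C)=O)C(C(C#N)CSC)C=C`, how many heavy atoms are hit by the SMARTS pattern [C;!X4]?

4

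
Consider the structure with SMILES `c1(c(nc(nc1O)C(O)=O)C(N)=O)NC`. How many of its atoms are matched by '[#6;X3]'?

6

The query [#6;X3] means: any carbon (aromatic or not) with three total connections.
Check the 15 heavy atoms by environment: 2× n (aromatic, X2) → no; 4× c (aromatic, X3) → match; 2× C (X3) → match; 2× O (X1) → no; 2× O (X2) → no; 2× N (X3) → no; 1× C (X4) → no.
Summing the matching environments: 4 + 2 = 6 matching atoms.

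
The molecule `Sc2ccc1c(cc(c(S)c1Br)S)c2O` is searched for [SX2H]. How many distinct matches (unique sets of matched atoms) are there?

3

[SX2H] is the SMARTS for a thiol: an aliphatic sulfur with two connections, one being H.
The molecule carries 3 separate instances of a thiol (-SH) meeting every constraint; each maps to a distinct set of atoms, giving 3 matches.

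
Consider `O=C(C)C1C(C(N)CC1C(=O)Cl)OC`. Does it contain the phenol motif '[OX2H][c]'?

No

The pattern [OX2H][c] describes a hydroxyl oxygen attached to an aromatic carbon — a phenol.
The closest candidate here is a methoxy ether (-OCH3), but the oxygen has H0, not H1. No other fragment satisfies the full query, so there is no match.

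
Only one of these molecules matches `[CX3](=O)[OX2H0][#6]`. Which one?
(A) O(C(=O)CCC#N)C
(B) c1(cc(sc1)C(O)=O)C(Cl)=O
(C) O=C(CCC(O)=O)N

A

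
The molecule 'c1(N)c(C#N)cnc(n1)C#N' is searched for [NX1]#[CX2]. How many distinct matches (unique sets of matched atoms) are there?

2

[NX1]#[CX2] is the SMARTS for a nitrile: a nitrogen triple-bonded to a two-connected carbon.
The molecule carries 2 separate instances of a nitrile (-C#N) meeting every constraint; each maps to a distinct set of atoms, giving 2 matches.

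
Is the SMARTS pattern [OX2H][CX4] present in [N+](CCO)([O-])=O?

The pattern [OX2H][CX4] describes a hydroxyl oxygen bound to an sp3 (X4) carbon — an aliphatic alcohol.
The molecule carries a hydroxyl group (-OH), whose atoms satisfy every constraint of the query, so the pattern matches.

Yes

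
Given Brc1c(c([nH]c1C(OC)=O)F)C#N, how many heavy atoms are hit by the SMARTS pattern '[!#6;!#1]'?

6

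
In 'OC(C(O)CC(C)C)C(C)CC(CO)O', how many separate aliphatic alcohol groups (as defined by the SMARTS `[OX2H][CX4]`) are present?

4

[OX2H][CX4] is the SMARTS for an aliphatic alcohol: a hydroxyl oxygen bound to an sp3 (X4) carbon.
The molecule carries 4 separate instances of a hydroxyl group (-OH) meeting every constraint; each maps to a distinct set of atoms, giving 4 matches.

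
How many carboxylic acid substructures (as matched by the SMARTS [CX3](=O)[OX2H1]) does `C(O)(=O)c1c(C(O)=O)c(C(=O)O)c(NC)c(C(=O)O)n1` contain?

4

[CX3](=O)[OX2H1] is the SMARTS for a carboxylic acid: an sp2 carbon double-bonded to O and single-bonded to an -OH oxygen.
The molecule carries 4 separate instances of a carboxylic acid group (-C(=O)OH) meeting every constraint; each maps to a distinct set of atoms, giving 4 matches.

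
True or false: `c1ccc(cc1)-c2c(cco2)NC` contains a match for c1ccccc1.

The pattern c1ccccc1 describes six aromatic carbons in a ring — a benzene ring.
The molecule carries a phenyl ring, whose atoms satisfy every constraint of the query, so the pattern matches.

True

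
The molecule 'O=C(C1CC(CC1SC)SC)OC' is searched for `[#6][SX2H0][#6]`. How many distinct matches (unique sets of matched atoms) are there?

2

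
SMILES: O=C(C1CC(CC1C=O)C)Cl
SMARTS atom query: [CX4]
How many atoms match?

The query [CX4] means: C with X4: aliphatic carbon with exactly 4 total connections (bonds + H).
Check the 11 heavy atoms by environment: 6× C (X4) → match; 2× C (X3) → no; 2× O (X1) → no; 1× Cl (X1) → no.
That gives 6 matching atoms.

6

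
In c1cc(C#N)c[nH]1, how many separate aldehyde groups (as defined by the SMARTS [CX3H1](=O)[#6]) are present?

0

[CX3H1](=O)[#6] is the SMARTS for an aldehyde: an sp2 carbon with one H, double-bonded to O and single-bonded to carbon.
No fragment in the molecule satisfies every constraint, giving 0 matches.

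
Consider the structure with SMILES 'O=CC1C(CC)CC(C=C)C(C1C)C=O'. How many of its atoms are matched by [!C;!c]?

2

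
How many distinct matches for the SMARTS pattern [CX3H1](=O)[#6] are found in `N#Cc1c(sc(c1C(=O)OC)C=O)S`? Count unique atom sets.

1

[CX3H1](=O)[#6] is the SMARTS for an aldehyde: an sp2 carbon with one H, double-bonded to O and single-bonded to carbon.
Exactly one fragment in the molecule meets all constraints, giving 1 match.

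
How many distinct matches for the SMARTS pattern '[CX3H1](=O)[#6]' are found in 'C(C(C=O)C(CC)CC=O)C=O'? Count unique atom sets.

[CX3H1](=O)[#6] is the SMARTS for an aldehyde: an sp2 carbon with one H, double-bonded to O and single-bonded to carbon.
The molecule carries 3 separate instances of an aldehyde (-CHO) meeting every constraint; each maps to a distinct set of atoms, giving 3 matches.

3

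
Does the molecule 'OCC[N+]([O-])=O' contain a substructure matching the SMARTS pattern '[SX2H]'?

The pattern [SX2H] describes an aliphatic sulfur with two connections, one being H — a thiol.
The closest candidate here is a hydroxyl group (-OH), but it is an -OH, not an -SH. No other fragment satisfies the full query, so there is no match.

No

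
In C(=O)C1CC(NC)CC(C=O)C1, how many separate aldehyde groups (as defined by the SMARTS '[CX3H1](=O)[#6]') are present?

2

[CX3H1](=O)[#6] is the SMARTS for an aldehyde: an sp2 carbon with one H, double-bonded to O and single-bonded to carbon.
The molecule carries 2 separate instances of an aldehyde (-CHO) meeting every constraint; each maps to a distinct set of atoms, giving 2 matches.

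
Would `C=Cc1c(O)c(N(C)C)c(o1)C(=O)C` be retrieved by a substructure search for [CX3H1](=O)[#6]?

No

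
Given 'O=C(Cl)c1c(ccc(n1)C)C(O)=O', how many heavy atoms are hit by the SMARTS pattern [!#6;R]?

The query [!#6;R] means: non-carbon atom that is part of a ring.
Check the 13 heavy atoms by environment: 1× n (aromatic, in 6-ring) → match; 5× c (aromatic, in 6-ring) → no; 3× C (acyclic) → no; 3× O (acyclic) → no; 1× Cl (acyclic) → no.
That gives 1 matching atom.

1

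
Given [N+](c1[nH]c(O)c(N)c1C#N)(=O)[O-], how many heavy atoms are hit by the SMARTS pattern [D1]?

5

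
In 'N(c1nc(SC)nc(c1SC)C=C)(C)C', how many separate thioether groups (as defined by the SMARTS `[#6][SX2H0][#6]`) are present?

[#6][SX2H0][#6] is the SMARTS for a thioether: an aliphatic sulfur bridging two carbons with no H on the sulfur.
The molecule carries 2 separate instances of a methylthio ether (-SCH3) meeting every constraint; each maps to a distinct set of atoms, giving 2 matches.

2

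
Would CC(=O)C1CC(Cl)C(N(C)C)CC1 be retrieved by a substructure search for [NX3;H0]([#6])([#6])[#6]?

Yes

The pattern [NX3;H0]([#6])([#6])[#6] describes a trivalent nitrogen with no H, bonded to three carbons — a tertiary amine.
The molecule carries a dimethylamino group (-N(CH3)2), whose atoms satisfy every constraint of the query, so the pattern matches.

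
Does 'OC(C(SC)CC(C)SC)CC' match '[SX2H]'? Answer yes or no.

The pattern [SX2H] describes an aliphatic sulfur with two connections, one being H — a thiol.
The closest candidate here is a methylthio ether (-SCH3), but the sulfur has H0 (bonded to two carbons), not H1. No other fragment satisfies the full query, so there is no match.

No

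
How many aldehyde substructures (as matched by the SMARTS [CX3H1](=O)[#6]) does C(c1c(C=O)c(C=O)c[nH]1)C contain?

[CX3H1](=O)[#6] is the SMARTS for an aldehyde: an sp2 carbon with one H, double-bonded to O and single-bonded to carbon.
The molecule carries 2 separate instances of an aldehyde (-CHO) meeting every constraint; each maps to a distinct set of atoms, giving 2 matches.

2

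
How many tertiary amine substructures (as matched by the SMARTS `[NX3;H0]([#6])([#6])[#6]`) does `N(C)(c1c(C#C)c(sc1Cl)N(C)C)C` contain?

2

[NX3;H0]([#6])([#6])[#6] is the SMARTS for a tertiary amine: a trivalent nitrogen with no H, bonded to three carbons.
The molecule carries 2 separate instances of a dimethylamino group (-N(CH3)2) meeting every constraint; each maps to a distinct set of atoms, giving 2 matches.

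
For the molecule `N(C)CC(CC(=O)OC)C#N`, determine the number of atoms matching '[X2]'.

Check the 11 heavy atoms by environment: 5× C (X4) → no; 1× N (X3) → no; 1× C (X3) → no; 1× O (X1) → no; 1× O (X2) → match; 1× C (X2) → match; 1× N (X1) → no.
Summing the matching environments: 1 + 1 = 2 matching atoms.

2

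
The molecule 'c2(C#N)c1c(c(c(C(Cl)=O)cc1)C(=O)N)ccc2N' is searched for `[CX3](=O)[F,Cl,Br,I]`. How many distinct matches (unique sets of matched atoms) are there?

[CX3](=O)[F,Cl,Br,I] is the SMARTS for an acyl halide: a carbonyl carbon bonded to a halogen.
Exactly one fragment in the molecule meets all constraints, giving 1 match.

1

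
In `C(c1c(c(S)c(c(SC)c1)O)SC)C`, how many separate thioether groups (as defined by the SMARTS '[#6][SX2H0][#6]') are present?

2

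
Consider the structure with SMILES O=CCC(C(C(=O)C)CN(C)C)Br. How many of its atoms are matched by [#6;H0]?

The query [#6;H0] means: any carbon with no attached hydrogen.
Check the 13 heavy atoms by environment: 2× C (H2) → no; 3× C (H1) → no; 1× Br (H0) → no; 1× N (H0) → no; 3× C (H3) → no; 2× O (H0) → no; 1× C (H0) → match.
That gives 1 matching atom.

1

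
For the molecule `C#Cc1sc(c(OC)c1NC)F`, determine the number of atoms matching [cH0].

4

The query [cH0] means: aromatic carbon with no attached hydrogen (substituted or ring-fusion).
Check the 12 heavy atoms by environment: 1× s (aromatic, H0) → no; 4× c (aromatic, H0) → match; 1× N (H1) → no; 2× C (H3) → no; 1× O (H0) → no; 1× C (H0) → no; 1× C (H1) → no; 1× F (H0) → no.
That gives 4 matching atoms.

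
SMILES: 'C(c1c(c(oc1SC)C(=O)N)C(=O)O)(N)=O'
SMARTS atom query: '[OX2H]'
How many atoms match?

Check the 16 heavy atoms by environment: 1× o (aromatic, H0, X2) → no; 4× c (aromatic, H0, X3) → no; 1× S (H0, X2) → no; 1× C (H3, X4) → no; 3× C (H0, X3) → no; 3× O (H0, X1) → no; 2× N (H2, X3) → no; 1× O (H1, X2) → match.
That gives 1 matching atom.

1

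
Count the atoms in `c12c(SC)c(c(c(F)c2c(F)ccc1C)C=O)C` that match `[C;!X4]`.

Check the 18 heavy atoms by environment: 10× c (aromatic, X3) → no; 2× F (X1) → no; 3× C (X4) → no; 1× S (X2) → no; 1× C (X3) → match; 1× O (X1) → no.
That gives 1 matching atom.

1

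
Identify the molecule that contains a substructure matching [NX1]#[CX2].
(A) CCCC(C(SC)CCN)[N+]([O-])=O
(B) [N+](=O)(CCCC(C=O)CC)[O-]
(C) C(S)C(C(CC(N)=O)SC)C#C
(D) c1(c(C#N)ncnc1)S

D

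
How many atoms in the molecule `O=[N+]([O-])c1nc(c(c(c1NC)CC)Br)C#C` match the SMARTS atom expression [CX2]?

2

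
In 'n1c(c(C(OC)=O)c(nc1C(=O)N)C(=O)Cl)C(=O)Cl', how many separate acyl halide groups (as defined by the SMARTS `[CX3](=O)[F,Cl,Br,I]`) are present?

[CX3](=O)[F,Cl,Br,I] is the SMARTS for an acyl halide: a carbonyl carbon bonded to a halogen.
The molecule carries 2 separate instances of an acyl chloride (-C(=O)Cl) meeting every constraint; each maps to a distinct set of atoms, giving 2 matches.

2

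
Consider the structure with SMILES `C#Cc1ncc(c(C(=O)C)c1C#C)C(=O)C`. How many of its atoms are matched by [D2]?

The query [D2] means: atom with exactly two heavy-atom neighbours.
Check the 16 heavy atoms by environment: 1× n (aromatic, D2) → match; 1× c (aromatic, D2) → match; 4× c (aromatic, D3) → no; 2× C (D3) → no; 2× O (D1) → no; 4× C (D1) → no; 2× C (D2) → match.
Summing the matching environments: 1 + 1 + 2 = 4 matching atoms.

4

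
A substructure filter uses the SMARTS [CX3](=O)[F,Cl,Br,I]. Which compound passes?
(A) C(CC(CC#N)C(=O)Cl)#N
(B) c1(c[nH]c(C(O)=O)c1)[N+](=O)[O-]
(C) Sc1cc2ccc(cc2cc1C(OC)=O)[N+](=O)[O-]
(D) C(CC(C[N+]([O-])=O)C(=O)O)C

[CX3](=O)[F,Cl,Br,I] describes a carbonyl carbon bonded to a halogen (an acyl halide).
(A) contains an acyl chloride (-C(=O)Cl), which satisfies every atom and bond constraint.
(B) has a carboxylic acid group (-C(=O)OH) but the carbonyl is bonded to -OH, not to a halogen.
(C) has a methyl-ester group (-C(=O)OCH3) but the carbonyl is bonded to -O-C, not to a halogen.
(D) has a carboxylic acid group (-C(=O)OH) but the carbonyl is bonded to -OH, not to a halogen.
So the answer is (A).

A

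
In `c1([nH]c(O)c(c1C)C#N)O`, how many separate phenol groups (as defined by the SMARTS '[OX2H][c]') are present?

2

[OX2H][c] is the SMARTS for a phenol: a hydroxyl oxygen attached to an aromatic carbon.
The molecule carries 2 separate instances of a hydroxyl group (-OH) meeting every constraint; each maps to a distinct set of atoms, giving 2 matches.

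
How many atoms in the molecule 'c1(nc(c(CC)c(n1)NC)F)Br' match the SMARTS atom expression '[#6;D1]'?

2

Check the 12 heavy atoms by environment: 2× n (aromatic, D2) → no; 4× c (aromatic, D3) → no; 1× F (D1) → no; 1× N (D2) → no; 2× C (D1) → match; 1× Br (D1) → no; 1× C (D2) → no.
That gives 2 matching atoms.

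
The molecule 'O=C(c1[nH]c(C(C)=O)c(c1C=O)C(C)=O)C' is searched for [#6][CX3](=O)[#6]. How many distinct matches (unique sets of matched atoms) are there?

3

[#6][CX3](=O)[#6] is the SMARTS for a ketone: a carbonyl carbon (no H) flanked by two carbons.
The molecule carries 3 separate instances of an acetyl/ketone group (-C(=O)CH3) meeting every constraint; each maps to a distinct set of atoms, giving 3 matches.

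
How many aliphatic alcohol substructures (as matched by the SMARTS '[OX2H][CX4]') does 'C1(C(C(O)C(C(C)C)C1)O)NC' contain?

2

[OX2H][CX4] is the SMARTS for an aliphatic alcohol: a hydroxyl oxygen bound to an sp3 (X4) carbon.
The molecule carries 2 separate instances of a hydroxyl group (-OH) meeting every constraint; each maps to a distinct set of atoms, giving 2 matches.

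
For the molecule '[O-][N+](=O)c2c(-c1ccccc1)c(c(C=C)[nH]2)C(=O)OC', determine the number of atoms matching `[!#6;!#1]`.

Check the 20 heavy atoms by environment: 1× n (aromatic) → match; 10× c (aromatic) → no; 4× C → no; 3× O → match; 1× N (charge +1) → match; 1× O (charge -1) → match.
Summing the matching environments: 1 + 3 + 1 + 1 = 6 matching atoms.

6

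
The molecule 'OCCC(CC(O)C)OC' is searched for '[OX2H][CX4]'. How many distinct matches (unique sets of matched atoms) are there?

2

[OX2H][CX4] is the SMARTS for an aliphatic alcohol: a hydroxyl oxygen bound to an sp3 (X4) carbon.
The molecule carries 2 separate instances of a hydroxyl group (-OH) meeting every constraint; each maps to a distinct set of atoms, giving 2 matches.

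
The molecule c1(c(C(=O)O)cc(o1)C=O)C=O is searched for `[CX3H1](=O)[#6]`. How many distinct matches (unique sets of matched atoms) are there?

2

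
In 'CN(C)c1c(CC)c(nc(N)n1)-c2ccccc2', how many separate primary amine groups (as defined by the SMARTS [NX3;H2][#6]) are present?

1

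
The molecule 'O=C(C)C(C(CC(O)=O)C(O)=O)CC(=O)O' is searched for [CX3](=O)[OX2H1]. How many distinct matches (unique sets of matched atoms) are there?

3

[CX3](=O)[OX2H1] is the SMARTS for a carboxylic acid: an sp2 carbon double-bonded to O and single-bonded to an -OH oxygen.
The molecule carries 3 separate instances of a carboxylic acid group (-C(=O)OH) meeting every constraint; each maps to a distinct set of atoms, giving 3 matches.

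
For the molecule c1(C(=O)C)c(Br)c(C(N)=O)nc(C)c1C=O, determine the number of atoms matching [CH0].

2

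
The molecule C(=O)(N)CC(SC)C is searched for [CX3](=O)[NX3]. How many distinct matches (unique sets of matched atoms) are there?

1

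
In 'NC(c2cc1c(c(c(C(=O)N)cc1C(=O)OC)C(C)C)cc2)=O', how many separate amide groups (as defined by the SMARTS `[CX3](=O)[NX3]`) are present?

[CX3](=O)[NX3] is the SMARTS for an amide: a carbonyl carbon bonded to a trivalent nitrogen.
The molecule carries 2 separate instances of a primary amide (-C(=O)NH2) meeting every constraint; each maps to a distinct set of atoms, giving 2 matches.

2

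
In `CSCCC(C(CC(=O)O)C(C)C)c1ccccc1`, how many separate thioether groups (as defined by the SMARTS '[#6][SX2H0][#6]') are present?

[#6][SX2H0][#6] is the SMARTS for a thioether: an aliphatic sulfur bridging two carbons with no H on the sulfur.
Exactly one fragment in the molecule meets all constraints, giving 1 match.

1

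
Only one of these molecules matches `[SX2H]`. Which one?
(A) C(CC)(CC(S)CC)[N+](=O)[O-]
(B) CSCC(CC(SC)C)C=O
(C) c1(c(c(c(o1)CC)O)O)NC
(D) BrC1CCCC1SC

[SX2H] describes an aliphatic sulfur with two connections, one being H (a thiol).
(A) contains a thiol (-SH), which satisfies every atom and bond constraint.
(B) has a methylthio ether (-SCH3) but the sulfur has H0 (bonded to two carbons), not H1.
(C) has a hydroxyl group (-OH) but it is an -OH, not an -SH.
(D) has a methylthio ether (-SCH3) but the sulfur has H0 (bonded to two carbons), not H1.
So the answer is (A).

A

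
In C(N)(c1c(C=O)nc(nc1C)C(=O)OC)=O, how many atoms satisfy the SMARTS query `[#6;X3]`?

The query [#6;X3] means: any carbon (aromatic or not) with three total connections.
Check the 16 heavy atoms by environment: 2× n (aromatic, X2) → no; 4× c (aromatic, X3) → match; 3× C (X3) → match; 3× O (X1) → no; 1× N (X3) → no; 2× C (X4) → no; 1× O (X2) → no.
Summing the matching environments: 4 + 3 = 7 matching atoms.

7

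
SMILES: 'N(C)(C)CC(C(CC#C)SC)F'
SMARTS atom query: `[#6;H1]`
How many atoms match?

Check the 12 heavy atoms by environment: 2× C (H2) → no; 3× C (H1) → match; 1× C (H0) → no; 1× F (H0) → no; 1× S (H0) → no; 3× C (H3) → no; 1× N (H0) → no.
That gives 3 matching atoms.

3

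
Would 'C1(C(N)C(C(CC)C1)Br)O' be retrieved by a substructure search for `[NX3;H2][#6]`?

Yes

The pattern [NX3;H2][#6] describes a trivalent nitrogen with two H attached to carbon — a primary amine.
The molecule carries a primary amino group (-NH2), whose atoms satisfy every constraint of the query, so the pattern matches.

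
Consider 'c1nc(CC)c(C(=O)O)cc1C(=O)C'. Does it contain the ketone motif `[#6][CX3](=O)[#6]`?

Yes

The pattern [#6][CX3](=O)[#6] describes a carbonyl carbon (no H) flanked by two carbons — a ketone.
The molecule carries an acetyl/ketone group (-C(=O)CH3), whose atoms satisfy every constraint of the query, so the pattern matches.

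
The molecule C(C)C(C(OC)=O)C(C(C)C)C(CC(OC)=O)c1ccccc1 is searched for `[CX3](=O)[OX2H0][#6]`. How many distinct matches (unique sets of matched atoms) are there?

2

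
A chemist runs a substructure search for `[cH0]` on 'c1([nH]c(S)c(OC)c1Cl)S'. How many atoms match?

4

The query [cH0] means: aromatic carbon with no attached hydrogen (substituted or ring-fusion).
Check the 10 heavy atoms by environment: 1× n (aromatic, H1) → no; 4× c (aromatic, H0) → match; 1× O (H0) → no; 1× C (H3) → no; 2× S (H1) → no; 1× Cl (H0) → no.
That gives 4 matching atoms.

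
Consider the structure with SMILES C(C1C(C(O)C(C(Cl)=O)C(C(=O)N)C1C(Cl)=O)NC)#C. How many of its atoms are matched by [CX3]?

3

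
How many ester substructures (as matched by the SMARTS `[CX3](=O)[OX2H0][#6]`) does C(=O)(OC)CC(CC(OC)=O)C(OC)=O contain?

[CX3](=O)[OX2H0][#6] is the SMARTS for an ester: a carbonyl carbon bonded to an oxygen that is itself bonded to carbon (no H on that O).
The molecule carries 3 separate instances of a methyl-ester group (-C(=O)OCH3) meeting every constraint; each maps to a distinct set of atoms, giving 3 matches.

3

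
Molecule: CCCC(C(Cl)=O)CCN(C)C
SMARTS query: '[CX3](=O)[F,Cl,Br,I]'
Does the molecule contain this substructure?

Yes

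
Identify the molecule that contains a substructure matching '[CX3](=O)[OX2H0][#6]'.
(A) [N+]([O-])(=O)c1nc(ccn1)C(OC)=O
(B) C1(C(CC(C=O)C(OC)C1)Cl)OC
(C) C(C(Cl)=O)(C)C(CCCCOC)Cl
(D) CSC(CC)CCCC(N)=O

A

[CX3](=O)[OX2H0][#6] describes a carbonyl carbon bonded to an oxygen that is itself bonded to carbon (no H on that O) (an ester).
(A) contains a methyl-ester group (-C(=O)OCH3), which satisfies every atom and bond constraint.
(B) has a methoxy ether (-OCH3) but the ether oxygen is not adjacent to a C=O carbon.
(C) has a methoxy ether (-OCH3) but the ether oxygen is not adjacent to a C=O carbon.
(D) has a primary amide (-C(=O)NH2) but the carbonyl is bonded to N, not to an O-C linkage.
So the answer is (A).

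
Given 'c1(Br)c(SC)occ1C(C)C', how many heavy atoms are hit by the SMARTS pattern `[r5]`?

5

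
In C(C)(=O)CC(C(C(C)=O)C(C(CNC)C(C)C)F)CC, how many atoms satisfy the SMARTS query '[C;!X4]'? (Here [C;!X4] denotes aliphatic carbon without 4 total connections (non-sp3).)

The query [C;!X4] means: aliphatic carbon that does not have four total connections.
Check the 20 heavy atoms by environment: 14× C (X4) → no; 2× C (X3) → match; 2× O (X1) → no; 1× F (X1) → no; 1× N (X3) → no.
That gives 2 matching atoms.

2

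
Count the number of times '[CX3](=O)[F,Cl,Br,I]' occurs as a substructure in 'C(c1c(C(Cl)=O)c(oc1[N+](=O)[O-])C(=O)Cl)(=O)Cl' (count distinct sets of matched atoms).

3

[CX3](=O)[F,Cl,Br,I] is the SMARTS for an acyl halide: a carbonyl carbon bonded to a halogen.
The molecule carries 3 separate instances of an acyl chloride (-C(=O)Cl) meeting every constraint; each maps to a distinct set of atoms, giving 3 matches.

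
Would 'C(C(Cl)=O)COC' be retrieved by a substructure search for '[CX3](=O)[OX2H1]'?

No

The pattern [CX3](=O)[OX2H1] describes an sp2 carbon double-bonded to O and single-bonded to an -OH oxygen — a carboxylic acid.
The closest candidate here is an acyl chloride (-C(=O)Cl), but the carbonyl is bonded to Cl, not to an -OH oxygen. No other fragment satisfies the full query, so there is no match.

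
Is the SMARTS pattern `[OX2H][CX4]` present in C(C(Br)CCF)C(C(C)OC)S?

The pattern [OX2H][CX4] describes a hydroxyl oxygen bound to an sp3 (X4) carbon — an aliphatic alcohol.
The closest candidate here is a methoxy ether (-OCH3), but the oxygen has H0 (ether), not H1. No other fragment satisfies the full query, so there is no match.

No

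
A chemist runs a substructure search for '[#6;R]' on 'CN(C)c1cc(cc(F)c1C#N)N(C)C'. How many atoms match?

6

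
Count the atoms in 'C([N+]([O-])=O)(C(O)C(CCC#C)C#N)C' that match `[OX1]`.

The query [OX1] means: aliphatic oxygen with one total connection — typically a carbonyl =O or an oxide.
Check the 14 heavy atoms by environment: 6× C (X4) → no; 3× C (X2) → no; 1× N (X1) → no; 1× O (X2) → no; 1× N (charge +1, X3) → no; 1× O (charge -1, X1) → match; 1× O (X1) → match.
Summing the matching environments: 1 + 1 = 2 matching atoms.

2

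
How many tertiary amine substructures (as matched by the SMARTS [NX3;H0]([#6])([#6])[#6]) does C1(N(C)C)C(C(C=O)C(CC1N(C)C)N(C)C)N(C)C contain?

[NX3;H0]([#6])([#6])[#6] is the SMARTS for a tertiary amine: a trivalent nitrogen with no H, bonded to three carbons.
The molecule carries 4 separate instances of a dimethylamino group (-N(CH3)2) meeting every constraint; each maps to a distinct set of atoms, giving 4 matches.

4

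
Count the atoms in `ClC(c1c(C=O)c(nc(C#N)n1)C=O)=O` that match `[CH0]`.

The query [CH0] means: aliphatic carbon with no attached hydrogen.
Check the 15 heavy atoms by environment: 2× n (aromatic, H0) → no; 4× c (aromatic, H0) → no; 2× C (H0) → match; 1× N (H0) → no; 2× C (H1) → no; 3× O (H0) → no; 1× Cl (H0) → no.
That gives 2 matching atoms.

2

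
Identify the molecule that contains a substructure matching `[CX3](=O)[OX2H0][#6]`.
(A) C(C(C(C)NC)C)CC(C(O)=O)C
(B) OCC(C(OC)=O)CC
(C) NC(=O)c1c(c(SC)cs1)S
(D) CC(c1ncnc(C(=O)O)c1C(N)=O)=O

[CX3](=O)[OX2H0][#6] describes a carbonyl carbon bonded to an oxygen that is itself bonded to carbon (no H on that O) (an ester).
(A) has a carboxylic acid group (-C(=O)OH) but the singly-bonded O carries H (OX2H1, not H0).
(B) contains a methyl-ester group (-C(=O)OCH3), which satisfies every atom and bond constraint.
(C) has a primary amide (-C(=O)NH2) but the carbonyl is bonded to N, not to an O-C linkage.
(D) has a primary amide (-C(=O)NH2) but the carbonyl is bonded to N, not to an O-C linkage.
So the answer is (B).

B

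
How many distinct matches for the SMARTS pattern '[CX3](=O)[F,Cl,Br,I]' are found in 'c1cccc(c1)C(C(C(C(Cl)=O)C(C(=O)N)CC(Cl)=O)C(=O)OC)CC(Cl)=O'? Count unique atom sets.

3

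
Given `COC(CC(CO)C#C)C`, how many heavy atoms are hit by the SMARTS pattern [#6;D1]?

3

The query [#6;D1] means: carbon bonded to exactly one heavy atom.
Check the 10 heavy atoms by environment: 3× C (D2) → no; 2× C (D3) → no; 3× C (D1) → match; 1× O (D2) → no; 1× O (D1) → no.
That gives 3 matching atoms.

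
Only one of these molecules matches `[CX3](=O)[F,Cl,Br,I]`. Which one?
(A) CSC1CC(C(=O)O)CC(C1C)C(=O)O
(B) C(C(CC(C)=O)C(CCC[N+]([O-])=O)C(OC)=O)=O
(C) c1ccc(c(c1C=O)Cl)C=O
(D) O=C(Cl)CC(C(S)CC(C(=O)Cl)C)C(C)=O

[CX3](=O)[F,Cl,Br,I] describes a carbonyl carbon bonded to a halogen (an acyl halide).
(A) has a carboxylic acid group (-C(=O)OH) but the carbonyl is bonded to -OH, not to a halogen.
(B) has a methyl-ester group (-C(=O)OCH3) but the carbonyl is bonded to -O-C, not to a halogen.
(C) has a chloro substituent but the Cl is not on a carbonyl carbon.
(D) contains an acyl chloride (-C(=O)Cl), which satisfies every atom and bond constraint.
So the answer is (D).

D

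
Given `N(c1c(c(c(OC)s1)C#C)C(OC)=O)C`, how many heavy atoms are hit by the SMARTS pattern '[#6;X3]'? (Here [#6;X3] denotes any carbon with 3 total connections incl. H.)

5

Check the 15 heavy atoms by environment: 1× s (aromatic, X2) → no; 4× c (aromatic, X3) → match; 1× C (X3) → match; 1× O (X1) → no; 2× O (X2) → no; 3× C (X4) → no; 2× C (X2) → no; 1× N (X3) → no.
Summing the matching environments: 4 + 1 = 5 matching atoms.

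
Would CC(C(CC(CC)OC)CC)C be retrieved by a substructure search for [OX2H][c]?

The pattern [OX2H][c] describes a hydroxyl oxygen attached to an aromatic carbon — a phenol.
The closest candidate here is a methoxy ether (-OCH3), but the oxygen has H0, not H1. No other fragment satisfies the full query, so there is no match.

No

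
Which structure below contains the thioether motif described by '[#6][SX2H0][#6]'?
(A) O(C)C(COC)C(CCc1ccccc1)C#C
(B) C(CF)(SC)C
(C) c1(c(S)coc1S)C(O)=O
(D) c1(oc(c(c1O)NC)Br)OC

B

[#6][SX2H0][#6] describes an aliphatic sulfur bridging two carbons with no H on the sulfur (a thioether).
(A) has a methoxy ether (-OCH3) but the bridging atom is O, not S.
(B) contains a methylthio ether (-SCH3), which satisfies every atom and bond constraint.
(C) has a thiol (-SH) but the sulfur has H1, not H0 bridging two carbons.
(D) has a methoxy ether (-OCH3) but the bridging atom is O, not S.
So the answer is (B).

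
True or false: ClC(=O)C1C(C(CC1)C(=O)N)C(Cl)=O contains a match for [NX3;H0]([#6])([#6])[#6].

False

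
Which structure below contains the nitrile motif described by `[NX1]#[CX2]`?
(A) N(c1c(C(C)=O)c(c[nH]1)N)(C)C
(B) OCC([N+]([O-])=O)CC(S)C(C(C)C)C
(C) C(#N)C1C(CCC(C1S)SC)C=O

C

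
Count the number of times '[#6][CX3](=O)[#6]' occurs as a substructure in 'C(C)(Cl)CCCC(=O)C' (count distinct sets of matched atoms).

1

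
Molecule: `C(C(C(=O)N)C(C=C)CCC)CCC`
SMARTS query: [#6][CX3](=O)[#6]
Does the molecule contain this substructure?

The pattern [#6][CX3](=O)[#6] describes a carbonyl carbon (no H) flanked by two carbons — a ketone.
The closest candidate here is a primary amide (-C(=O)NH2), but one neighbour of the carbonyl carbon is N, not C. No other fragment satisfies the full query, so there is no match.

No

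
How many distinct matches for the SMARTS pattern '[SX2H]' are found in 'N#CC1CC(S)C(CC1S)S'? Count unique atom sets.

[SX2H] is the SMARTS for a thiol: an aliphatic sulfur with two connections, one being H.
The molecule carries 3 separate instances of a thiol (-SH) meeting every constraint; each maps to a distinct set of atoms, giving 3 matches.

3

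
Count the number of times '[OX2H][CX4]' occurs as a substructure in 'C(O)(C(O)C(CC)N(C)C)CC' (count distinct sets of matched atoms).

2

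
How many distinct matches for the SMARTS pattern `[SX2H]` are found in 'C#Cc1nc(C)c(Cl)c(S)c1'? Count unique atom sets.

1

[SX2H] is the SMARTS for a thiol: an aliphatic sulfur with two connections, one being H.
Exactly one fragment in the molecule meets all constraints, giving 1 match.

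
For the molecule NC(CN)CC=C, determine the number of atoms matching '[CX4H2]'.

2

The query [CX4H2] means: sp3 carbon (X4) with exactly two hydrogens.
Check the 7 heavy atoms by environment: 2× C (H2, X4) → match; 1× C (H1, X4) → no; 2× N (H2, X3) → no; 1× C (H1, X3) → no; 1× C (H2, X3) → no.
That gives 2 matching atoms.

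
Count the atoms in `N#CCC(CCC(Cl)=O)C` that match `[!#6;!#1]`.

3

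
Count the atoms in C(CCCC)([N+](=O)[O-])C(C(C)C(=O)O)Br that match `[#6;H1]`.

3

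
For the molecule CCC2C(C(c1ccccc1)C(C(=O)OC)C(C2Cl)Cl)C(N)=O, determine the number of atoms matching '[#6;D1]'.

2

The query [#6;D1] means: carbon bonded to exactly one heavy atom.
Check the 23 heavy atoms by environment: 8× C (D3) → no; 2× O (D1) → no; 1× O (D2) → no; 2× C (D1) → match; 1× C (D2) → no; 1× N (D1) → no; 2× Cl (D1) → no; 1× c (aromatic, D3) → no; 5× c (aromatic, D2) → no.
That gives 2 matching atoms.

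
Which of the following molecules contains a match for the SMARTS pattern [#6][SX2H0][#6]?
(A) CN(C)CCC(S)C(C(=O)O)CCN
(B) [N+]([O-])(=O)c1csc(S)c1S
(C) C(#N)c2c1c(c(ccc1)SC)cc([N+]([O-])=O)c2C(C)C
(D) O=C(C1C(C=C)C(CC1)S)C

C

[#6][SX2H0][#6] describes an aliphatic sulfur bridging two carbons with no H on the sulfur (a thioether).
(A) has a thiol (-SH) but the sulfur has H1, not H0 bridging two carbons.
(B) has a thiol (-SH) but the sulfur has H1, not H0 bridging two carbons.
(C) contains a methylthio ether (-SCH3), which satisfies every atom and bond constraint.
(D) has a thiol (-SH) but the sulfur has H1, not H0 bridging two carbons.
So the answer is (C).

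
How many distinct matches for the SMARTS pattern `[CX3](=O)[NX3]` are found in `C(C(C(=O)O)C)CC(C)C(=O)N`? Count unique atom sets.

[CX3](=O)[NX3] is the SMARTS for an amide: a carbonyl carbon bonded to a trivalent nitrogen.
Exactly one fragment in the molecule meets all constraints, giving 1 match.

1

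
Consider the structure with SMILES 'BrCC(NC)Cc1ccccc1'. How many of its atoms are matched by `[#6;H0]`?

1

The query [#6;H0] means: any carbon with no attached hydrogen.
Check the 12 heavy atoms by environment: 2× C (H2) → no; 1× C (H1) → no; 1× N (H1) → no; 1× C (H3) → no; 1× c (aromatic, H0) → match; 5× c (aromatic, H1) → no; 1× Br (H0) → no.
That gives 1 matching atom.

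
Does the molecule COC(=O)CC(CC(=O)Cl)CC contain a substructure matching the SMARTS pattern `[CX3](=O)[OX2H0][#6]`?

The pattern [CX3](=O)[OX2H0][#6] describes a carbonyl carbon bonded to an oxygen that is itself bonded to carbon (no H on that O) — an ester.
The molecule carries a methyl-ester group (-C(=O)OCH3), whose atoms satisfy every constraint of the query, so the pattern matches.

Yes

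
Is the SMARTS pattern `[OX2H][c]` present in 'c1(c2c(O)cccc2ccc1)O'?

Yes

The pattern [OX2H][c] describes a hydroxyl oxygen attached to an aromatic carbon — a phenol.
The molecule carries a hydroxyl group (-OH), whose atoms satisfy every constraint of the query, so the pattern matches.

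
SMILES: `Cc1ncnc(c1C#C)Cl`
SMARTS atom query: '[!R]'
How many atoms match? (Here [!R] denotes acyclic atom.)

4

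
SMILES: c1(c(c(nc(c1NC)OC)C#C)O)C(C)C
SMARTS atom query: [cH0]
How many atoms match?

5

The query [cH0] means: aromatic carbon with no attached hydrogen (substituted or ring-fusion).
Check the 16 heavy atoms by environment: 1× n (aromatic, H0) → no; 5× c (aromatic, H0) → match; 1× C (H0) → no; 2× C (H1) → no; 1× O (H1) → no; 1× O (H0) → no; 4× C (H3) → no; 1× N (H1) → no.
That gives 5 matching atoms.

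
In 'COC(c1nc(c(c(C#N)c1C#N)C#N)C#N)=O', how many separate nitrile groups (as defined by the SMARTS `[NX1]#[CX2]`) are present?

4

[NX1]#[CX2] is the SMARTS for a nitrile: a nitrogen triple-bonded to a two-connected carbon.
The molecule carries 4 separate instances of a nitrile (-C#N) meeting every constraint; each maps to a distinct set of atoms, giving 4 matches.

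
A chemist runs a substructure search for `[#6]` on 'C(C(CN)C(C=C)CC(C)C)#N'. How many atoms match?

10

Check the 12 heavy atoms by environment: 10× C → match; 2× N → no.
That gives 10 matching atoms.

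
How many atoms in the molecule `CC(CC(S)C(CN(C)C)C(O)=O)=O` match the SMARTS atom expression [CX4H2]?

2

The query [CX4H2] means: sp3 carbon (X4) with exactly two hydrogens.
Check the 14 heavy atoms by environment: 2× C (H2, X4) → match; 2× C (H1, X4) → no; 1× S (H1, X2) → no; 2× C (H0, X3) → no; 2× O (H0, X1) → no; 1× O (H1, X2) → no; 3× C (H3, X4) → no; 1× N (H0, X3) → no.
That gives 2 matching atoms.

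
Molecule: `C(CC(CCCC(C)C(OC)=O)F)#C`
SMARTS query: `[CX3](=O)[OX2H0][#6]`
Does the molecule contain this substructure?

Yes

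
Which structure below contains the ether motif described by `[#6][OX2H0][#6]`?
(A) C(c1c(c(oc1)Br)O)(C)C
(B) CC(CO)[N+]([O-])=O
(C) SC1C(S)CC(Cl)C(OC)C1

C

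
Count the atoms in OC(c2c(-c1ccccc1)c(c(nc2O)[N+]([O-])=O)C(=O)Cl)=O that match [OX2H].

2

The query [OX2H] means: aliphatic oxygen with two connections, one of which is H — an -OH oxygen.
Check the 22 heavy atoms by environment: 1× n (aromatic, H0, X2) → no; 6× c (aromatic, H0, X3) → no; 5× c (aromatic, H1, X3) → no; 1× N (charge +1, H0, X3) → no; 1× O (charge -1, H0, X1) → no; 3× O (H0, X1) → no; 2× C (H0, X3) → no; 1× Cl (H0, X1) → no; 2× O (H1, X2) → match.
That gives 2 matching atoms.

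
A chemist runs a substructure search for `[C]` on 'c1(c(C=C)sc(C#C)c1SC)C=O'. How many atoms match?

6

The query [C] means: uppercase C matches aliphatic (non-aromatic) carbon only.
Check the 13 heavy atoms by environment: 1× s (aromatic) → no; 4× c (aromatic) → no; 1× S → no; 6× C → match; 1× O → no.
That gives 6 matching atoms.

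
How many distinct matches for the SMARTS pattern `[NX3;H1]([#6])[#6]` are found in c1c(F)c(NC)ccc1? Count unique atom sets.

[NX3;H1]([#6])[#6] is the SMARTS for a secondary amine: a trivalent nitrogen with one H, bonded to two carbons.
Exactly one fragment in the molecule meets all constraints, giving 1 match.

1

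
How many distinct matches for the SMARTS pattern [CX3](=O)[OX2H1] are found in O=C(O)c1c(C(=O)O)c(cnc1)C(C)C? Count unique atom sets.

[CX3](=O)[OX2H1] is the SMARTS for a carboxylic acid: an sp2 carbon double-bonded to O and single-bonded to an -OH oxygen.
The molecule carries 2 separate instances of a carboxylic acid group (-C(=O)OH) meeting every constraint; each maps to a distinct set of atoms, giving 2 matches.

2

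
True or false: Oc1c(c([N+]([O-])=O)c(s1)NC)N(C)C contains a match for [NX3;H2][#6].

False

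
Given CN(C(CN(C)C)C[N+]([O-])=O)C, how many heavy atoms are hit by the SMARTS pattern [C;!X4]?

The query [C;!X4] means: aliphatic carbon that does not have four total connections.
Check the 12 heavy atoms by environment: 7× C (X4) → no; 2× N (X3) → no; 1× N (charge +1, X3) → no; 1× O (charge -1, X1) → no; 1× O (X1) → no.
No environment satisfies the query, so 0 matching atoms.

0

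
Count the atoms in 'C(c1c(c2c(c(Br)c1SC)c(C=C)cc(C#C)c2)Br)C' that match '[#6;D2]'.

5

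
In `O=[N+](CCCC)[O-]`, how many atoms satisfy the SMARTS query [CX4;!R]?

4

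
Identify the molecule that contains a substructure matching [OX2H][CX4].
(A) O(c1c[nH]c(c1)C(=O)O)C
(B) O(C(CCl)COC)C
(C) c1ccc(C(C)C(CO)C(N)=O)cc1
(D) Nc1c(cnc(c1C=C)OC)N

C

[OX2H][CX4] describes a hydroxyl oxygen bound to an sp3 (X4) carbon (an aliphatic alcohol).
(A) has a carboxylic acid group (-C(=O)OH) but the -OH is on a CX3 carbonyl carbon, not a CX4 carbon.
(B) has a methoxy ether (-OCH3) but the oxygen has H0 (ether), not H1.
(C) contains a hydroxyl group (-OH), which satisfies every atom and bond constraint.
(D) has a methoxy ether (-OCH3) but the oxygen has H0 (ether), not H1.
So the answer is (C).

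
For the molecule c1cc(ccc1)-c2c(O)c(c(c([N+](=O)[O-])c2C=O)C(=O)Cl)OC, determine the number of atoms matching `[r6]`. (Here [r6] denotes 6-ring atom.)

12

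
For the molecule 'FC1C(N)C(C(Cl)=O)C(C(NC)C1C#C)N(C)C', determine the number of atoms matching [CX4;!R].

3

Check the 18 heavy atoms by environment: 6× C (X4, in 6-ring) → no; 1× F (X1, acyclic) → no; 3× N (X3, acyclic) → no; 1× C (X3, acyclic) → no; 1× O (X1, acyclic) → no; 1× Cl (X1, acyclic) → no; 3× C (X4, acyclic) → match; 2× C (X2, acyclic) → no.
That gives 3 matching atoms.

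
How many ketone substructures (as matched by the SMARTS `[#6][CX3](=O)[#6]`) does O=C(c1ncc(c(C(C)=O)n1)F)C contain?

2

[#6][CX3](=O)[#6] is the SMARTS for a ketone: a carbonyl carbon (no H) flanked by two carbons.
The molecule carries 2 separate instances of an acetyl/ketone group (-C(=O)CH3) meeting every constraint; each maps to a distinct set of atoms, giving 2 matches.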